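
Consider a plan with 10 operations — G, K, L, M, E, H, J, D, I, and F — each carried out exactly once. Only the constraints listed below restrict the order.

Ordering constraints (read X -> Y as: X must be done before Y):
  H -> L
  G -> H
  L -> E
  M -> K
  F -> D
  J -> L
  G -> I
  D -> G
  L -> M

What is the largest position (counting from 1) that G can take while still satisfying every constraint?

Every operation that must follow G has to come after it. Tracing all chains starting from G, those operations are: K, L, M, E, H, I — 6 in total.
So at least 6 operations follow G, putting G no later than position 4. That position is achievable by scheduling everything else first.

4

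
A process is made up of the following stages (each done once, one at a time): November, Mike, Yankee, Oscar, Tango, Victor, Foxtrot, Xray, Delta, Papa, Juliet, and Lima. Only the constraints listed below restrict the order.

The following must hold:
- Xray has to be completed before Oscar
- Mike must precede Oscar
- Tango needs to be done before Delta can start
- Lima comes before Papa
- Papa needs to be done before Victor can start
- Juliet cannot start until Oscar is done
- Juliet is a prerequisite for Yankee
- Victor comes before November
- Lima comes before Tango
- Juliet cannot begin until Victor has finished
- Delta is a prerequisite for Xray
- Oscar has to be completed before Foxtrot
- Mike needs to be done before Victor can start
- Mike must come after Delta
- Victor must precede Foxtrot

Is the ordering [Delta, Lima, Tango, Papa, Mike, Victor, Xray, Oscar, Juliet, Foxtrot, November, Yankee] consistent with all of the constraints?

In the proposed order, Delta appears before Tango.
Since Tango is required before Delta, the ordering is invalid.

No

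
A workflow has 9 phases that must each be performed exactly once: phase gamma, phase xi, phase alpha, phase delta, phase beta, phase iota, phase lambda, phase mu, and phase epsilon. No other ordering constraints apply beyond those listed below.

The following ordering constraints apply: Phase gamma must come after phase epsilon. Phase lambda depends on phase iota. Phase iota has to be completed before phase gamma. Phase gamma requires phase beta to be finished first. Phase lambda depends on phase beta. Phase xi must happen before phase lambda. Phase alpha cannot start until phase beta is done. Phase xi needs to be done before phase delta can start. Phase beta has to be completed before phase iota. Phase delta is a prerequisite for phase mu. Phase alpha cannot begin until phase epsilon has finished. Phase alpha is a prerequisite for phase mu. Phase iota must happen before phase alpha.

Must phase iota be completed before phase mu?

Tracing the constraints gives a chain: phase iota → phase alpha → phase mu.
Hence phase iota necessarily comes before phase mu.

Yes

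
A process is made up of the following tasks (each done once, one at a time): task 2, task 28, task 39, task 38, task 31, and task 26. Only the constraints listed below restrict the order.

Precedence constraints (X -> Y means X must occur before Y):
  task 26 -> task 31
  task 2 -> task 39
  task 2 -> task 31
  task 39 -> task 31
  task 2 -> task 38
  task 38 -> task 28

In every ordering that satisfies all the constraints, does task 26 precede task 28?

No

No chain of constraints connects task 26 to task 28 in either direction.
So task 26 can come before task 28 or after — it is not forced.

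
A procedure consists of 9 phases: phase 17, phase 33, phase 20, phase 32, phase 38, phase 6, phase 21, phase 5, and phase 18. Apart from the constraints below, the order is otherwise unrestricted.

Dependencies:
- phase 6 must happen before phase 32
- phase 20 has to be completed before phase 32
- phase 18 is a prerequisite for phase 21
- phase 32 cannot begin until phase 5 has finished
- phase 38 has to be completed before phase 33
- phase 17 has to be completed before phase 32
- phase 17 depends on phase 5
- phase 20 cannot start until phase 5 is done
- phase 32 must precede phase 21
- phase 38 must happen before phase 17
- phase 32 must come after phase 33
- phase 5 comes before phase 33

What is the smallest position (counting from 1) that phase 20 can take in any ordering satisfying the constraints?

2

Working backwards through the constraints from phase 20, its only required predecessor is phase 5.
So at minimum 1 phase comes before phase 20, putting phase 20 no earlier than position 2. That position is achievable by scheduling exactly that predecessor first.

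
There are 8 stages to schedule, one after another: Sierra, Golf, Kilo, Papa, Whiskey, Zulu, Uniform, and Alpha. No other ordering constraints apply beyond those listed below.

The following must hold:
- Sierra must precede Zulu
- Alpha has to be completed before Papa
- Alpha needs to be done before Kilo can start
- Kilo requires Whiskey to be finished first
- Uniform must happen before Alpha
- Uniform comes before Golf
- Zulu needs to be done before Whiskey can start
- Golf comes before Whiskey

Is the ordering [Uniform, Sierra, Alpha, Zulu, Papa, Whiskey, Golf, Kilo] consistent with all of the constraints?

No

The sequence places Whiskey ahead of Golf.
Since Golf is required before Whiskey, the ordering is invalid.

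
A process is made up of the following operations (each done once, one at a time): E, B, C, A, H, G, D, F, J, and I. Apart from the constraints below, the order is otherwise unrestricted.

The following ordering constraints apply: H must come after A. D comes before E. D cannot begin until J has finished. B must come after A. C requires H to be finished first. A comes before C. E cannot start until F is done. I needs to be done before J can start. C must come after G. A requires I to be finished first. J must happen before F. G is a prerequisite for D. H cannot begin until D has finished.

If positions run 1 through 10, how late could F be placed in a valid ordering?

9

Following the constraints forward from F, its only required successor is E.
So at least 1 operation follows F, putting F no later than position 9. That position is achievable by scheduling everything else first.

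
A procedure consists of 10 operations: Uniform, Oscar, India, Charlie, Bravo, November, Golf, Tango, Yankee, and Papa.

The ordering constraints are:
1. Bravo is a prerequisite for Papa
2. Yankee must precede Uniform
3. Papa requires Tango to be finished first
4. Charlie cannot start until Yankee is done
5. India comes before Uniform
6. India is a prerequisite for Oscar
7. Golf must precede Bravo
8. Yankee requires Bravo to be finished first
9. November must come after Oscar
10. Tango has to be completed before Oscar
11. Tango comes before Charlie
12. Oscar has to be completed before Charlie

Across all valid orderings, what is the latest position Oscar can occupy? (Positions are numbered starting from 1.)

The operations that are forced after Oscar, directly or by a chain of constraints, are Charlie, November. That's 2 operations.
With 2 mandatory successors out of 10 operations total, the latest slot for Oscar is 10−2 = 8, and it's reachable by doing all non-successors before Oscar.

8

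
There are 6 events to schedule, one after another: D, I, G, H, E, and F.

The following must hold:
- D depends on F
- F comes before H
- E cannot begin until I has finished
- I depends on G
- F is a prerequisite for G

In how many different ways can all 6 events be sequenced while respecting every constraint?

Only F has no prerequisites, so it must go first.
Systematically extending each partial ordering one event at a time and counting, there are 20 complete orderings.

20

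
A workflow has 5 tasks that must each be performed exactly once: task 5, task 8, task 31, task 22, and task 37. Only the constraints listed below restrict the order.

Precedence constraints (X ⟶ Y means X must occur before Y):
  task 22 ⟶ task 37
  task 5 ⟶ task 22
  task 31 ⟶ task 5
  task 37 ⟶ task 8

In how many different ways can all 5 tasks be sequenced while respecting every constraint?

Only task 31 has no prerequisites, so it must go first.
Every task is then forced in turn, so only 1 complete ordering is consistent with the constraints.

1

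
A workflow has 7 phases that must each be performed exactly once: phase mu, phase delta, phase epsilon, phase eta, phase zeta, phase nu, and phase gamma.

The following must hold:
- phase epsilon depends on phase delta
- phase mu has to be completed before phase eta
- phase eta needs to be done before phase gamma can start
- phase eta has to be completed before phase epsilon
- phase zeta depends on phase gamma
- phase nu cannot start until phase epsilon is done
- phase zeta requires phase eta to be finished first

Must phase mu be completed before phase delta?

No

Phase mu and phase delta are not related by any chain of constraints.
There exist valid orderings with phase delta before phase mu, so phase mu is not required to come first.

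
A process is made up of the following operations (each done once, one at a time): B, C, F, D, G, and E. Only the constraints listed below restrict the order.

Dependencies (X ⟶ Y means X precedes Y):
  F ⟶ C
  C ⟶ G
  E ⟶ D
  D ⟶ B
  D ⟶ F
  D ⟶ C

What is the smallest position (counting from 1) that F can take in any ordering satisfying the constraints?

Every operation that must precede F has to come before it. Tracing all chains that end at F, those operations are: D, E — 2 in total.
So at minimum 2 operations come before F, putting F no earlier than position 3. That position is achievable by scheduling exactly those predecessors first.

3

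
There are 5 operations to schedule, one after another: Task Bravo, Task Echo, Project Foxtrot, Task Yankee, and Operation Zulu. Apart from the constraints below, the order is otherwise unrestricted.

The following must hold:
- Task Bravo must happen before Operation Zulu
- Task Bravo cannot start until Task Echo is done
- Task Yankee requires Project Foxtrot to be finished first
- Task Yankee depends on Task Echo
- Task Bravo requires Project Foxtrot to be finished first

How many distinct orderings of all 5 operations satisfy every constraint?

6

The operations with no prerequisites are Task Echo, Project Foxtrot; any of them can be placed first.
Counting all ways to extend the partial order to a total order gives 6.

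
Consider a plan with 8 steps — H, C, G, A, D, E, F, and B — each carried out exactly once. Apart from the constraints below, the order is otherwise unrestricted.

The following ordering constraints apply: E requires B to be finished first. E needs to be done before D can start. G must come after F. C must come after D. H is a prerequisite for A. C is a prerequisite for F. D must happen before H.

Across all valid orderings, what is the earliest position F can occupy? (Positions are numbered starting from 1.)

5

The steps that are forced before F, directly or transitively, are C, D, E, B. That's 4 steps.
With 4 mandatory predecessors, the earliest F can sit is position 4+1 = 5, and placing just those 4 first achieves it.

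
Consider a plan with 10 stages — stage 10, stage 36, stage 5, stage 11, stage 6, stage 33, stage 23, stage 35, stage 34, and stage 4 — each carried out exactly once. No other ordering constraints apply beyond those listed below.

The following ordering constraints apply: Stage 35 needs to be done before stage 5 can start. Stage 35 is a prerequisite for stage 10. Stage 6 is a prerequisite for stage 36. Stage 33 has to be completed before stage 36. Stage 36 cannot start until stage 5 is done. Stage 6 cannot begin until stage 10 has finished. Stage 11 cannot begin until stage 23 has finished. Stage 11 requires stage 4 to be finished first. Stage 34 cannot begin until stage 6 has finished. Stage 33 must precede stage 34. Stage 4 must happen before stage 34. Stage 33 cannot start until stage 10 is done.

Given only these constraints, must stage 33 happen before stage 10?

In fact the dependencies run the other way: stage 10 → stage 33.
So stage 33 never precedes stage 10.

No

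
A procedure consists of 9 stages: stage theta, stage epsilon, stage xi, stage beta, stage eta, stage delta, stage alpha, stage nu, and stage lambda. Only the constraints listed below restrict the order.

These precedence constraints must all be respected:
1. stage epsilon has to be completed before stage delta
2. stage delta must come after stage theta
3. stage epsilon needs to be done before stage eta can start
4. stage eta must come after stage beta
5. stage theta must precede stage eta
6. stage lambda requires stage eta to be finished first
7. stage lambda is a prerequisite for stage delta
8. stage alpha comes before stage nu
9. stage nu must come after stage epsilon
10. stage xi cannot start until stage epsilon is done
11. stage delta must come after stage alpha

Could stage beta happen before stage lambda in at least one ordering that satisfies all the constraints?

The constraints force stage beta before stage lambda, so yes — every valid ordering has stage beta earlier.

Yes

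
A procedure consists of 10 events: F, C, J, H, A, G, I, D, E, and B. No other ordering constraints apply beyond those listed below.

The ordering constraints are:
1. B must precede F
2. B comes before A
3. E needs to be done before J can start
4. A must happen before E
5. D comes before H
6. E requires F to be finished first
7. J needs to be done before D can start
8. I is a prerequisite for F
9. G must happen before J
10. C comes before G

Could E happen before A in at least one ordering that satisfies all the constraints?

No

Following A → E, A must precede E in every valid ordering.
Hence E can never be scheduled before A.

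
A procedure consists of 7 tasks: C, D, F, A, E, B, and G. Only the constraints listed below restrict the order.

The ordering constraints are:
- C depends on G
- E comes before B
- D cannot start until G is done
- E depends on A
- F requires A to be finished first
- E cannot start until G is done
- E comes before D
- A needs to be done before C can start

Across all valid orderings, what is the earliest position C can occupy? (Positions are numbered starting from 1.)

3

The tasks that are forced before C, directly or transitively, are A, G. That's 2 tasks.
So at minimum 2 tasks come before C, putting C no earlier than position 3. That position is achievable by scheduling exactly those predecessors first.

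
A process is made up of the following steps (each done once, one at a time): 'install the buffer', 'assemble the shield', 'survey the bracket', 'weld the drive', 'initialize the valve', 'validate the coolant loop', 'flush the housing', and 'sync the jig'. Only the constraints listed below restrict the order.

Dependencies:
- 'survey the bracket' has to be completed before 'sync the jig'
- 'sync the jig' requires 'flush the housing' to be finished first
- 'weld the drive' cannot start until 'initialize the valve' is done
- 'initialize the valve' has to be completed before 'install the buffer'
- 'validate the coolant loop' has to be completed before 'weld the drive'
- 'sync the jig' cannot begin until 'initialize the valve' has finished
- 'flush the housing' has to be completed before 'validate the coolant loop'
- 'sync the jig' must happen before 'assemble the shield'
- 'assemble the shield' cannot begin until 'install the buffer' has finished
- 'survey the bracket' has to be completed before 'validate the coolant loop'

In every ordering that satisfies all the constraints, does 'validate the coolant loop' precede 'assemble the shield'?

No

'validate the coolant loop' and 'assemble the shield' are not related by any chain of constraints.
A valid ordering placing 'assemble the shield' before 'validate the coolant loop' exists, so the answer is no.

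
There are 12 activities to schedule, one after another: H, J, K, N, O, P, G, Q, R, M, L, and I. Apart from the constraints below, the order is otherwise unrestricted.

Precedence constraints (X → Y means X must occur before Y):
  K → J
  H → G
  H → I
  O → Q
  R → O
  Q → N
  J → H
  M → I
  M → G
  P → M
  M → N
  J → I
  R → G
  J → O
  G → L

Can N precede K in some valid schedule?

The constraints give a chain K → J → O → Q → N, which forces K before N.
So no valid ordering can have N before K.

No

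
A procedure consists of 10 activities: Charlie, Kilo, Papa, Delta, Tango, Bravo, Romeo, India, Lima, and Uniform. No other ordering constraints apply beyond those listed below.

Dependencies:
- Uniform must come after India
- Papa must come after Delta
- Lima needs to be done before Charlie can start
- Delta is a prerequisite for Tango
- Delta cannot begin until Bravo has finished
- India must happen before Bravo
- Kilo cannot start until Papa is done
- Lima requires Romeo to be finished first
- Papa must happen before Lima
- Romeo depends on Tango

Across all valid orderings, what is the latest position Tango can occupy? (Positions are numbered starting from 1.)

7

Every activity that must follow Tango has to come after it. Tracing all chains starting from Tango, those activities are: Charlie, Romeo, Lima — 3 in total.
So at least 3 activities follow Tango, putting Tango no later than position 7. That position is achievable by scheduling everything else first.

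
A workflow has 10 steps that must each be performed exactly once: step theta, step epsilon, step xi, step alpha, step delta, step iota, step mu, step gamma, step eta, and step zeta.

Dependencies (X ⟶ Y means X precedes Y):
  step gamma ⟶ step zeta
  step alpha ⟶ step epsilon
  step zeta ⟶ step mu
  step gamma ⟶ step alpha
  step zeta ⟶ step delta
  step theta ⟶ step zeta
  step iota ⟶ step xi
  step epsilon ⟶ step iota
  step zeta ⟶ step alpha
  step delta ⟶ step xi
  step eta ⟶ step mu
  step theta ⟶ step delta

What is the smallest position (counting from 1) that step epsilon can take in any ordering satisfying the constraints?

5

Every step that must precede step epsilon has to come before it. Tracing all chains that end at step epsilon, those steps are: step theta, step alpha, step gamma, step zeta — 4 in total.
With 4 mandatory predecessors, the earliest step epsilon can sit is position 4+1 = 5, and placing just those 4 first achieves it.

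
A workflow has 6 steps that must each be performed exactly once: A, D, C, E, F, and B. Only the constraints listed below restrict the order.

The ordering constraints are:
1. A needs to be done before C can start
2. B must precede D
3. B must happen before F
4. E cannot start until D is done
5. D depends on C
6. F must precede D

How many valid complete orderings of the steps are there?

The steps with no prerequisites are A, B; any of them can be placed first.
Enumerating by repeatedly choosing an available step (one whose prerequisites are all placed) gives 6 distinct complete orderings.

6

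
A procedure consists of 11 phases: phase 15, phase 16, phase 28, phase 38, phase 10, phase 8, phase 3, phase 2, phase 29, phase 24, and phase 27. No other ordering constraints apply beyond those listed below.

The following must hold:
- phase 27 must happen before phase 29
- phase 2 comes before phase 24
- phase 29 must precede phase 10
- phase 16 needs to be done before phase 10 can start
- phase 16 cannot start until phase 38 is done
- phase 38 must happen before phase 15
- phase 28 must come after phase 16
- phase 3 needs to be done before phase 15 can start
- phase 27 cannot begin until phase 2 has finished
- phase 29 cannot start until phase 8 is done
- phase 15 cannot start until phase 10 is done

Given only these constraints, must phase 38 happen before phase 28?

Yes

There is a constraint chain phase 38 → phase 16 → phase 28.
That forces phase 38 before phase 28 in every valid schedule.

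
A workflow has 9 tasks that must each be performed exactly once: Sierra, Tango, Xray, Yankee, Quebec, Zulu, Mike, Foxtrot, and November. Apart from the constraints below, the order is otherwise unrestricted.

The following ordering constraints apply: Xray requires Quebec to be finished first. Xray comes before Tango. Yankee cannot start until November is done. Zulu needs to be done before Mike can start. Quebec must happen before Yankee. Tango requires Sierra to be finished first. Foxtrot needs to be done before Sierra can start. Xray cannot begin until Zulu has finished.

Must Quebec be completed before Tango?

There is a constraint chain Quebec → Xray → Tango.
That forces Quebec before Tango in every valid schedule.

Yes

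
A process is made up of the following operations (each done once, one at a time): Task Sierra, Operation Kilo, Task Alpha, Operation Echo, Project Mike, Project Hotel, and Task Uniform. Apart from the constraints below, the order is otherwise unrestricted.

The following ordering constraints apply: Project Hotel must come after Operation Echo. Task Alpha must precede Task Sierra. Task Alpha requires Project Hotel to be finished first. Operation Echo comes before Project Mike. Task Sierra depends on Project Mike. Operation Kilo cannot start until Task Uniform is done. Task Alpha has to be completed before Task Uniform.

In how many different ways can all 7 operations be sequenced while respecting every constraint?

12

Only Operation Echo has no prerequisites, so it must go first.
Counting all ways to extend the partial order to a total order gives 12.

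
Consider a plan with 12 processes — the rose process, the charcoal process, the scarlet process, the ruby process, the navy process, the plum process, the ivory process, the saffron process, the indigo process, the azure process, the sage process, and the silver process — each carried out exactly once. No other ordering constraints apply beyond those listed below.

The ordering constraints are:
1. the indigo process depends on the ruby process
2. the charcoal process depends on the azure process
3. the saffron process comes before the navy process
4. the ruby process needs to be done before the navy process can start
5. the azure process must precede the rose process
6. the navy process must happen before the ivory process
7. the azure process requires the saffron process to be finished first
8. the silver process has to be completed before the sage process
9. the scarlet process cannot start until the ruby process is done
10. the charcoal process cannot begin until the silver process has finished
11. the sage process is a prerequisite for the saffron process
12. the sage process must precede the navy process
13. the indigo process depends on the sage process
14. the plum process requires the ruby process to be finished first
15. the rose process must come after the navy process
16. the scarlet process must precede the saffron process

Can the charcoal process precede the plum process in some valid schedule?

Nothing in the constraints forces the plum process before the charcoal process — there is no chain from the plum process to the charcoal process.
So a valid ordering placing the charcoal process earlier than the plum process exists.

Yes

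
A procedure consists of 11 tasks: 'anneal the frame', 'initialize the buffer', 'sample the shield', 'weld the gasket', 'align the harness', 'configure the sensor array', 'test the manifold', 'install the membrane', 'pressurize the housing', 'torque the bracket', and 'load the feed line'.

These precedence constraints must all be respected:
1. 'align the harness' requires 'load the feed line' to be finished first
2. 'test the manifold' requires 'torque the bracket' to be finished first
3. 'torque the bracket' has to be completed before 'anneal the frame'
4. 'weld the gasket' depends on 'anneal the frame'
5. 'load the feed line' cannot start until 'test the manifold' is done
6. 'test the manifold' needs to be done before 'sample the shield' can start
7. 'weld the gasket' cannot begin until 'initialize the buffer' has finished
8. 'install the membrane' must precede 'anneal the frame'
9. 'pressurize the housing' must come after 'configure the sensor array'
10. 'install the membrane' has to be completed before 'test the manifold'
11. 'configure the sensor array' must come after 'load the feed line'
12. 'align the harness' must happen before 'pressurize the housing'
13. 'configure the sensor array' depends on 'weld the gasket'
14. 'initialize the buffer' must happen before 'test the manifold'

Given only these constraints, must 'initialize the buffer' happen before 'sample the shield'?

Tracing the constraints gives a chain: 'initialize the buffer' → 'test the manifold' → 'sample the shield'.
So 'initialize the buffer' must precede 'sample the shield' in any valid ordering.

Yes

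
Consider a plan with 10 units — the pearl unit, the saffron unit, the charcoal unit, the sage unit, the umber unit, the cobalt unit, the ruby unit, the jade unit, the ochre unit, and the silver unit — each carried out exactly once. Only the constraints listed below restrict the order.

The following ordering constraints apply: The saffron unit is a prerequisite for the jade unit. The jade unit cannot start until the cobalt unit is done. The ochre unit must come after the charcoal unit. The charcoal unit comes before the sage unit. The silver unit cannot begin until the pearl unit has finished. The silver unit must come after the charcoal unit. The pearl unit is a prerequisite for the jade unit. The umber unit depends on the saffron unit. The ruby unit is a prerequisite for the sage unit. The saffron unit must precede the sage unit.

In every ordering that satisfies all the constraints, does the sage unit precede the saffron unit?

No

In fact the dependencies run the other way: the saffron unit → the sage unit.
So the sage unit does not have to come before the saffron unit — it cannot.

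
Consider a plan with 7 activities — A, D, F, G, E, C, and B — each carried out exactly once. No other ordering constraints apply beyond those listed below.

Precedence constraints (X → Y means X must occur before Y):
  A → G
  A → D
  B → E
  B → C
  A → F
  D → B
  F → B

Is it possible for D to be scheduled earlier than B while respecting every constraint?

The constraints force D before B, so yes — every valid ordering has D earlier.

Yes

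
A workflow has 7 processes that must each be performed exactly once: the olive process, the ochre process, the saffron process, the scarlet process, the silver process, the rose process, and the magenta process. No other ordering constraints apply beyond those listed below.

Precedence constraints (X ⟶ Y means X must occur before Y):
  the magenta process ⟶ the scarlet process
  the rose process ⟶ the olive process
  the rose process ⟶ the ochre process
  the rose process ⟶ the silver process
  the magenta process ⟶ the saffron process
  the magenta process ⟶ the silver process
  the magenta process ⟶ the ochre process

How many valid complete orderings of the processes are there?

The processes with no prerequisites are the rose process, the magenta process; any of them can be placed first.
Enumerating by repeatedly choosing an available process (one whose prerequisites are all placed) gives 324 distinct complete orderings.

324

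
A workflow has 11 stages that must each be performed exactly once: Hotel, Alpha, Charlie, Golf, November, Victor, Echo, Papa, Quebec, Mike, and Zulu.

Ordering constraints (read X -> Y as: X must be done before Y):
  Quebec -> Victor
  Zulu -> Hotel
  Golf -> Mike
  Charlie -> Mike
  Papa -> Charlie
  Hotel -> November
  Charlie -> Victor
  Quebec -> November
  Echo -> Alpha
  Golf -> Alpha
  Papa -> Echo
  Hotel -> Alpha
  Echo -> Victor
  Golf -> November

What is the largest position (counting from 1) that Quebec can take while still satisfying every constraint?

Every stage that must follow Quebec has to come after it. Tracing all chains starting from Quebec, those stages are: November, Victor — 2 in total.
With 2 mandatory successors out of 11 stages total, the latest slot for Quebec is 11−2 = 9, and it's reachable by doing all non-successors before Quebec.

9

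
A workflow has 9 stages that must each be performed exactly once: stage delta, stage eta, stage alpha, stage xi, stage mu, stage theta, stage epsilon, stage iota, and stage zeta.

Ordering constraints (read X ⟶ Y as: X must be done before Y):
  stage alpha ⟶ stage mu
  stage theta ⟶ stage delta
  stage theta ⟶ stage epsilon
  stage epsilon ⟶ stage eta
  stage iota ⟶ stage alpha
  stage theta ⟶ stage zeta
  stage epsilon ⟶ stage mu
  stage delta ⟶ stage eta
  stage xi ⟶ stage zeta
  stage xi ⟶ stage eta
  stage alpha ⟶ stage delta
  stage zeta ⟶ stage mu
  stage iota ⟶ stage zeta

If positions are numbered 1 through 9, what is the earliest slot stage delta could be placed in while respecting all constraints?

Working backwards through the constraints from stage delta, its full set of required predecessors is stage alpha, stage theta, stage iota — 3 of them.
So at minimum 3 stages come before stage delta, putting stage delta no earlier than position 4. That position is achievable by scheduling exactly those predecessors first.

4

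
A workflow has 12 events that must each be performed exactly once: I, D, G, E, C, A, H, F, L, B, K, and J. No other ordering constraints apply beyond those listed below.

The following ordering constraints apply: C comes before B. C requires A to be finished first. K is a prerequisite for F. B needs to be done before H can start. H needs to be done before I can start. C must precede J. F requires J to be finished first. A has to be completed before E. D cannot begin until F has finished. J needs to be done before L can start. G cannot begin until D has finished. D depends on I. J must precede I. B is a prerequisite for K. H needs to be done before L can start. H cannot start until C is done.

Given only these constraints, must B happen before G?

Yes

There is a constraint chain B → K → F → D → G.
That forces B before G in every valid schedule.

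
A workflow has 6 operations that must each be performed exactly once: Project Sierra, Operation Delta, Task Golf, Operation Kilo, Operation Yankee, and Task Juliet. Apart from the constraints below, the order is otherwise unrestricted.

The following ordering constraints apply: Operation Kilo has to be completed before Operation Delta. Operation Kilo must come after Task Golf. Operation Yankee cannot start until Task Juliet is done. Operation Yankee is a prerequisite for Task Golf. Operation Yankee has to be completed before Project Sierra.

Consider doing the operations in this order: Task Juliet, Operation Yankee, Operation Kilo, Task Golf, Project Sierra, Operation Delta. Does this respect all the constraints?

No

In the proposed order, Operation Kilo appears before Task Golf.
That contradicts the constraint that Task Golf must precede Operation Kilo.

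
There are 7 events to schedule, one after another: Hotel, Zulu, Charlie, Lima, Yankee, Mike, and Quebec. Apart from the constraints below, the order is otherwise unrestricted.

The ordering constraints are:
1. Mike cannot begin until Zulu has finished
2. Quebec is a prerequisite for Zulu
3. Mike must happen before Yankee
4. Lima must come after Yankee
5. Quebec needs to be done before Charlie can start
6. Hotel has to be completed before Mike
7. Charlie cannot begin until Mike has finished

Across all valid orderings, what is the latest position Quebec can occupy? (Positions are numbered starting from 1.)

2

Every event that must follow Quebec has to come after it. Tracing all chains starting from Quebec, those events are: Zulu, Charlie, Lima, Yankee, Mike — 5 in total.
So at least 5 events follow Quebec, putting Quebec no later than position 2. That position is achievable by scheduling everything else first.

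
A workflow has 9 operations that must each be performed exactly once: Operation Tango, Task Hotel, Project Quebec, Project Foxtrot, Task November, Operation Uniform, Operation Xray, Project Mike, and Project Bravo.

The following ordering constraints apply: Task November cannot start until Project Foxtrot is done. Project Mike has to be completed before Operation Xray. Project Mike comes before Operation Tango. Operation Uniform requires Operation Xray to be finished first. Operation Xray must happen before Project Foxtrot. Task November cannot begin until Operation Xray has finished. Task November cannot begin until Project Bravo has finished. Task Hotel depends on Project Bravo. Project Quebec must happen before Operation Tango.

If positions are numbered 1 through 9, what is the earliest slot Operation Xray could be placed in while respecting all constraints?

The only operation forced before Operation Xray (directly or transitively) is Project Mike.
With 1 mandatory predecessor, the earliest Operation Xray can sit is position 1+1 = 2, and placing just that one first achieves it.

2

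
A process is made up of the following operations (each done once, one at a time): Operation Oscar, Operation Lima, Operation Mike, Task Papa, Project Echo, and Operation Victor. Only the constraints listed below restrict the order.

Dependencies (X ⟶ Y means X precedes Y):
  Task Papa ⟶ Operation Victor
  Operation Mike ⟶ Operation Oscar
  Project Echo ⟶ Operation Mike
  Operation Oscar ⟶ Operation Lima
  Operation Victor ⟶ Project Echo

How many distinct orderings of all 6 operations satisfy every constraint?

Only Task Papa has no prerequisites, so it must go first.
Every operation is then forced in turn, so only 1 complete ordering is consistent with the constraints.

1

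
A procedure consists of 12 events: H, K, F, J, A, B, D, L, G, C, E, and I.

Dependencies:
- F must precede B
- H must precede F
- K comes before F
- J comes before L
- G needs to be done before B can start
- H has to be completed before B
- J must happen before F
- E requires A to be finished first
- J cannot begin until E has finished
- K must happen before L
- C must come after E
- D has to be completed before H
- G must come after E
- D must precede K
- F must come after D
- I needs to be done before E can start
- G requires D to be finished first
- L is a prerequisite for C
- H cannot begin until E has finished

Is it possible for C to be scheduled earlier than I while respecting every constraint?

No

There is a dependency chain I → E → C, so C always comes after I.
Hence C can never be scheduled before I.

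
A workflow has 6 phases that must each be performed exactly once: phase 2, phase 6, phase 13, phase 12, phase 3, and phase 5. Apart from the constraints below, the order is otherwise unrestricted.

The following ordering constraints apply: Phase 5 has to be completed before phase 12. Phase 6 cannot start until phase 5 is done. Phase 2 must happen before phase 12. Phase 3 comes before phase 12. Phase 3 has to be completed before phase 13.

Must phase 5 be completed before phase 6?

Tracing the constraints gives a chain: phase 5 → phase 6.
Hence phase 5 necessarily comes before phase 6.

Yes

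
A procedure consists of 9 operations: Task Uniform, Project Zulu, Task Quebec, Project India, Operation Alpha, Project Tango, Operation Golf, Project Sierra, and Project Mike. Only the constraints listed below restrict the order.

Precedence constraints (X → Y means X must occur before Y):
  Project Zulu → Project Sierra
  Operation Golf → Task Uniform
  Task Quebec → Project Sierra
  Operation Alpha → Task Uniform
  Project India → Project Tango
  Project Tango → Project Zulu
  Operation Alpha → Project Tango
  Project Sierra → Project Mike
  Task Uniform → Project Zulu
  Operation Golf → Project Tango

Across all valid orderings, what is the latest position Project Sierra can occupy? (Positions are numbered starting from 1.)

8

The only operation forced after Project Sierra (directly or by a chain) is Project Mike.
So at least 1 operation follows Project Sierra, putting Project Sierra no later than position 8. That position is achievable by scheduling everything else first.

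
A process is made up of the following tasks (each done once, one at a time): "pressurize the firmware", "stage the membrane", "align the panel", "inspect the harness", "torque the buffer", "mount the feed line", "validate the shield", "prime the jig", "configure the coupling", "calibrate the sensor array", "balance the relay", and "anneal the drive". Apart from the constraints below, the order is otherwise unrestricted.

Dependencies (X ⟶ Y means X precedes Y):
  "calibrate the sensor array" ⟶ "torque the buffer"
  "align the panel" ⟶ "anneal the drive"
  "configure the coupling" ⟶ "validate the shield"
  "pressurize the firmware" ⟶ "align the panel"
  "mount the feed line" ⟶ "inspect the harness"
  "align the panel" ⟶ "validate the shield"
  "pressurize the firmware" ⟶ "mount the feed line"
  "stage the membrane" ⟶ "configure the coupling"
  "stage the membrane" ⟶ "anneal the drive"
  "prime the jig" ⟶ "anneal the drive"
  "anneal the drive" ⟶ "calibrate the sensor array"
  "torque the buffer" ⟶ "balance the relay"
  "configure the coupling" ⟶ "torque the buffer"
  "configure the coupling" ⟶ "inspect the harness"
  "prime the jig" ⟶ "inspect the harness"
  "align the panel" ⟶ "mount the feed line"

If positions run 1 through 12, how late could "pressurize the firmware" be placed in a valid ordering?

Every task that must follow "pressurize the firmware" has to come after it. Tracing all chains starting from "pressurize the firmware", those tasks are: "align the panel", "inspect the harness", "torque the buffer", "mount the feed line", "validate the shield", "calibrate the sensor array", "balance the relay", "anneal the drive" — 8 in total.
With 8 mandatory successors out of 12 tasks total, the latest slot for "pressurize the firmware" is 12−8 = 4, and it's reachable by doing all non-successors before "pressurize the firmware".

4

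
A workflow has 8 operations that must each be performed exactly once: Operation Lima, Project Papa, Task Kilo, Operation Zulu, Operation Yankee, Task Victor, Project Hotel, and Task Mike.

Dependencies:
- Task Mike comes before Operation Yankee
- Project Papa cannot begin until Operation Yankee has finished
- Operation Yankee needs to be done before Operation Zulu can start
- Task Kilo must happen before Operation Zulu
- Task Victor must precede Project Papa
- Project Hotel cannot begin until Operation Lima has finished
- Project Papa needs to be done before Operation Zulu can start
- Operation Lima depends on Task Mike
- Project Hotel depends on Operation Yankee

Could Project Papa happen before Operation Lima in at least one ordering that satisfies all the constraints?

No chain of constraints runs from Operation Lima to Project Papa, so Operation Lima is not required to come first.
So a valid ordering placing Project Papa earlier than Operation Lima exists.

Yes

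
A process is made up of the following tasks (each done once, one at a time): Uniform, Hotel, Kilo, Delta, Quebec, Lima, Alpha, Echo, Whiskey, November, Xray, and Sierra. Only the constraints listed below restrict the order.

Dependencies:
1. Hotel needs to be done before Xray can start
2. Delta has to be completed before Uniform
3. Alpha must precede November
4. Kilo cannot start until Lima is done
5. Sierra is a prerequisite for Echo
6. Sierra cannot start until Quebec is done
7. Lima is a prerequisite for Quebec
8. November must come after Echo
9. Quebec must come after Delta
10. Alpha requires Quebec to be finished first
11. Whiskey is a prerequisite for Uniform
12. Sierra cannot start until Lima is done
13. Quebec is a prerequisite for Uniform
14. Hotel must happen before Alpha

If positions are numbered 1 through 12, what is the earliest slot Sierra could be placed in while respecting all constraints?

The tasks that are forced before Sierra, directly or transitively, are Delta, Quebec, Lima. That's 3 tasks.
With 3 mandatory predecessors, the earliest Sierra can sit is position 3+1 = 4, and placing just those 3 first achieves it.

4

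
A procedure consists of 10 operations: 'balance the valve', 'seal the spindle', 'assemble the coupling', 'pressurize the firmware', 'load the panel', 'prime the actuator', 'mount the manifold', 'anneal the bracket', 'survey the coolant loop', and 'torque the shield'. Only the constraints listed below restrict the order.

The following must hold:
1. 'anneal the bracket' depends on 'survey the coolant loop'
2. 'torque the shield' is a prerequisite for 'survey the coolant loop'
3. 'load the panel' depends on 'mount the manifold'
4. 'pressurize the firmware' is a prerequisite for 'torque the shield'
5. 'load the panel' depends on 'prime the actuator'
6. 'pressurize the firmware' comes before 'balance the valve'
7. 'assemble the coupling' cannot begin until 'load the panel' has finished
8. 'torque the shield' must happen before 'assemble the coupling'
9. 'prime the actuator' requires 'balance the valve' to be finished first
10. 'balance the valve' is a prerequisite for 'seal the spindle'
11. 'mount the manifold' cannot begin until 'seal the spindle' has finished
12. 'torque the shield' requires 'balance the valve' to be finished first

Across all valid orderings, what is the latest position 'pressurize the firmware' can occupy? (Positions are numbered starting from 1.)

Every operation that must follow 'pressurize the firmware' has to come after it. Tracing all chains starting from 'pressurize the firmware', those operations are: 'balance the valve', 'seal the spindle', 'assemble the coupling', 'load the panel', 'prime the actuator', 'mount the manifold', 'anneal the bracket', 'survey the coolant loop', 'torque the shield' — 9 in total.
So at least 9 operations follow 'pressurize the firmware', putting 'pressurize the firmware' no later than position 1. That position is achievable by scheduling everything else first.

1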